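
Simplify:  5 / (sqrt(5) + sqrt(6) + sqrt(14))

(-20*sqrt(105) - 15*sqrt(14) + 65*sqrt(6) + 75*sqrt(5))/111

Group as (sqrt(5) + sqrt(6)) + sqrt(14); multiply by (sqrt(5) + sqrt(6)) - sqrt(14), then rationalise the remaining surd.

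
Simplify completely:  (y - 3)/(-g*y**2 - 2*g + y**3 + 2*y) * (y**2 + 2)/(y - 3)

Factor: -g*y**2 - 2*g + y**3 + 2*y = (y**2 + 2)*(-g + y)
Cancel the common factors (y**2 + 2), (y - 3).

1/(-g + y)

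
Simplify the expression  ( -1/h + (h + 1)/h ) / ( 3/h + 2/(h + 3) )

Numerator: -1/h + (h + 1)/h = 1
Denominator: 3/h + 2/(h + 3) = (5*h + 9)/(h² + 3*h)
Divide: (1) · ((h² + 3*h)/(5*h + 9)) = (h² + 3*h)/(5*h + 9)

(h² + 3*h)/(5*h + 9)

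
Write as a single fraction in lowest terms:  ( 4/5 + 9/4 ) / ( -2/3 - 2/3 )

-183/80

Numerator: 4/5 + 9/4 = 61/20
Denominator: -2/3 - 2/3 = -4/3
Divide: (61/20) · (-3/4) = -183/80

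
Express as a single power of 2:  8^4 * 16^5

2^32

8^4 = 2^12; 16^5 = 2^20
Combine exponents: 2^32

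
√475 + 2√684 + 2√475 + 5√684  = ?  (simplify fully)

√475 = 5*√19; 2√684 = 12*√19; 2√475 = 10*√19; 5√684 = 30*√19
Combine: (5 + 12 + 10 + 30)·√19 = 57*√19

57*√19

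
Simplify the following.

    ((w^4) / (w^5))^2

Inside the bracket: (w^-1)
Raise to the power 2: (w^-2)

w^(-2)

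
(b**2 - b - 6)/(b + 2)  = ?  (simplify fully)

b - 3

Factor: b**2 - b - 6 = (b + 2)*(b - 3)
Cancel the common factor (b + 2).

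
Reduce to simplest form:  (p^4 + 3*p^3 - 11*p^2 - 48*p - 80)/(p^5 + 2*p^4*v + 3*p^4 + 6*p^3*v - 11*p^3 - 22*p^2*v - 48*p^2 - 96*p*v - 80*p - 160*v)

Factor: p^4 + 3*p^3 - 11*p^2 - 48*p - 80 = (p + 4)*(p - 4)*(p^2 + 3*p + 5);  p^5 + 2*p^4*v + 3*p^4 + 6*p^3*v - 11*p^3 - 22*p^2*v - 48*p^2 - 96*p*v - 80*p - 160*v = (p + 4)*(p^2 + 3*p + 5)*(p - 4)*(p + 2*v)
Cancel the common factors (p^2 + 3*p + 5), (p - 4), (p + 4).

1/(p + 2*v)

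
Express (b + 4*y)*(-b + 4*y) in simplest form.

-b**2 + 16*y**2

(4*y)**2 - (b)**2 = -b**2 + 16*y**2.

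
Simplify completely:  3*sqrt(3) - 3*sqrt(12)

3*sqrt(3) = 3*sqrt(3); 3*sqrt(12) = 6*sqrt(3)
Combine: (3 - 6)·sqrt(3) = -3*sqrt(3)

-3*sqrt(3)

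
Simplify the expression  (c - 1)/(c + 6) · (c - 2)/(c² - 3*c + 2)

1/(c + 6)

Factor: c² - 3*c + 2 = (c - 2)·(c - 1)
Cancel the common factors (c - 1), (c - 2).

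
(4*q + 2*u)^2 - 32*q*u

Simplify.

4*(2*q - u)^2

Expanding gives 16*q^2 - 16*q*u + 4*u^2, a perfect square.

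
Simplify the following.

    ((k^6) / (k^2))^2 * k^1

k^9

Inside the bracket: k^4
Raise to the power 2: k^8
Multiply by k^1: add exponents.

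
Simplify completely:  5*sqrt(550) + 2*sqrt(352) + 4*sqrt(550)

53*sqrt(22)

5*sqrt(550) = 25*sqrt(22); 2*sqrt(352) = 8*sqrt(22); 4*sqrt(550) = 20*sqrt(22)
Combine: (25 + 8 + 20)·sqrt(22) = 53*sqrt(22)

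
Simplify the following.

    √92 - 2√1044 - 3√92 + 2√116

√92 = 2*√23; 2√1044 = 12*√29; 3√92 = 6*√23; 2√116 = 4*√29

-8*√29 - 4*√23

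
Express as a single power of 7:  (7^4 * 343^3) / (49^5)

7^3

7^4 = 7^4; 343^3 = 7^9; 49^5 = 7^10
Combine exponents: 7^3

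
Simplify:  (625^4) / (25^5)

5^6

625^4 = 5^16; 25^5 = 5^10
Combine exponents: 5^6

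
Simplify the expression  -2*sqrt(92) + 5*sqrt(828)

2*sqrt(92) = 4*sqrt(23); 5*sqrt(828) = 30*sqrt(23)
Combine: (-4 + 30)·sqrt(23) = 26*sqrt(23)

26*sqrt(23)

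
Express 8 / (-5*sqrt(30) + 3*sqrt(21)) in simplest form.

(-40*sqrt(30) - 24*sqrt(21))/561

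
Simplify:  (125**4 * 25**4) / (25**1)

5**18

125**4 = 5**12; 25**4 = 5**8; 25**1 = 5**2
Combine exponents: 5**18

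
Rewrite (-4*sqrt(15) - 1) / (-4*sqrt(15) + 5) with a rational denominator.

Multiply numerator and denominator by 5 + 4*sqrt(15).
Denominator becomes -215; numerator becomes -245 - 24*sqrt(15).

(24*sqrt(15) + 245)/215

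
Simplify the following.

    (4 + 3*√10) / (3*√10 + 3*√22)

Multiply numerator and denominator by -3*√22 + 3*√10.
Denominator becomes -108; numerator becomes -18*√55 - 12*√22 + 12*√10 + 90.

(-15 - 2*√10 + 2*√22 + 3*√55)/18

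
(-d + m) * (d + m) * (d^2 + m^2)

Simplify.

Telescope via difference of squares: (m+d)(m-d) = -d^2 + m^2, then repeat with the next factor.

-d^4 + m^4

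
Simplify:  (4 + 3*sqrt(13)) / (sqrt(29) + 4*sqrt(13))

(-3*sqrt(377) - 4*sqrt(29) + 16*sqrt(13) + 156)/179

Multiply numerator and denominator by -sqrt(29) + 4*sqrt(13).
Denominator becomes 179; numerator becomes -3*sqrt(377) - 4*sqrt(29) + 16*sqrt(13) + 156.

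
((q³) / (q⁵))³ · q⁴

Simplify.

q^(-2)

Inside the bracket: (q^-2)
Raise to the power 3: (q^-6)
Multiply by q⁴: add exponents.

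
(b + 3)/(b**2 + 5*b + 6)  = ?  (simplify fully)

1/(b + 2)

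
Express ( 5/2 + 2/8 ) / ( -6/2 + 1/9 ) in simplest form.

-99/104

Numerator: 5/2 + 2/8 = 11/4
Denominator: -6/2 + 1/9 = -26/9
Divide: (11/4) · (-9/26) = -99/104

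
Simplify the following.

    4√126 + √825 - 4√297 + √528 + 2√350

-3*√33 + 22*√14

4√126 = 12*√14; √825 = 5*√33; 4√297 = 12*√33; √528 = 4*√33; 2√350 = 10*√14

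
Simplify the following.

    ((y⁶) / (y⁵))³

y³

Inside the bracket: y¹
Raise to the power 3: y³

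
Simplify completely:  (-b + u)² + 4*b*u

(b + u)²

Expanding gives b² + 2*b*u + u², a perfect square.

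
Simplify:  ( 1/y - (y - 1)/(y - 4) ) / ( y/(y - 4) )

Numerator: 1/y - (y - 1)/(y - 4) = (-y² + 2*y - 4)/(y² - 4*y)
Denominator: y/(y - 4) = y/(y - 4)
Divide: ((-y² + 2*y - 4)/(y² - 4*y)) · ((y - 4)/y) = (-y² + 2*y - 4)/y²

(-y² + 2*y - 4)/y²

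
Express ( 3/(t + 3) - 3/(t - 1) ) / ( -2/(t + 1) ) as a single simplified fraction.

Numerator: 3/(t + 3) - 3/(t - 1) = -12/(t^2 + 2*t - 3)
Denominator: -2/(t + 1) = -2/(t + 1)
Divide: (-12/(t^2 + 2*t - 3)) · (-t/2 - 1/2) = (6*t + 6)/(t^2 + 2*t - 3)

(6*t + 6)/(t^2 + 2*t - 3)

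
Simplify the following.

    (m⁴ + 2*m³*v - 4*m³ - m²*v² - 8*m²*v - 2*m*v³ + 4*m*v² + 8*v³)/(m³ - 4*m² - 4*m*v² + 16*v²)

(-m² + v²)/(-m + 2*v)

Factor: m⁴ + 2*m³*v - 4*m³ - m²*v² - 8*m²*v - 2*m*v³ + 4*m*v² + 8*v³ = (m + v)·(m - 4)·(m - v)·(m + 2*v);  m³ - 4*m² - 4*m*v² + 16*v² = (m + 2*v)·(m - 4)·(m - 2*v)
Cancel the common factors (m + 2*v), (m - 4).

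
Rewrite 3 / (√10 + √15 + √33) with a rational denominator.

Group as (√15 + √33) + √10; multiply by (√15 + √33) - √10, then rationalise the remaining surd.

(-45*√22 - 12*√33 + 42*√15 + 57*√10)/268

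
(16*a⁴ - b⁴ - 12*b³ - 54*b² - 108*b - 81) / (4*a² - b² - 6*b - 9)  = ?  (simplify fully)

Difference of fourth powers: factor out (4*a² - (b + 3)²).

4*a² + b² + 6*b + 9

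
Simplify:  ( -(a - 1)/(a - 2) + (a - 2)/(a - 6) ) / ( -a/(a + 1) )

(-3*a^2 - a + 2)/(a^3 - 8*a^2 + 12*a)

Numerator: -(a - 1)/(a - 2) + (a - 2)/(a - 6) = (3*a - 2)/(a^2 - 8*a + 12)
Denominator: -a/(a + 1) = -a/(a + 1)
Divide: ((3*a - 2)/(a^2 - 8*a + 12)) · (-(a + 1)/a) = (-3*a^2 - a + 2)/(a^3 - 8*a^2 + 12*a)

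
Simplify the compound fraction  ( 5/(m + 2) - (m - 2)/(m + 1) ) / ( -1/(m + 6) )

(m³ + m² - 39*m - 54)/(m² + 3*m + 2)

Numerator: 5/(m + 2) - (m - 2)/(m + 1) = (-m² + 5*m + 9)/(m² + 3*m + 2)
Denominator: -1/(m + 6) = -1/(m + 6)
Divide: ((-m² + 5*m + 9)/(m² + 3*m + 2)) · (-m - 6) = (m³ + m² - 39*m - 54)/(m² + 3*m + 2)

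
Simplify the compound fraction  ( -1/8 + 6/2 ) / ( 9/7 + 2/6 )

Numerator: -1/8 + 6/2 = 23/8
Denominator: 9/7 + 2/6 = 34/21
Divide: (23/8) · (21/34) = 483/272

483/272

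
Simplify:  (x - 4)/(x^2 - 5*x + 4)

Factor: x^2 - 5*x + 4 = (x - 1)*(x - 4)
Cancel the common factor (x - 4).

1/(x - 1)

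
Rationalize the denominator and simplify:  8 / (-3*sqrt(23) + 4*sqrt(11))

Multiply numerator and denominator by 4*sqrt(11) + 3*sqrt(23).
Denominator becomes -31; numerator becomes 32*sqrt(11) + 24*sqrt(23).

(-24*sqrt(23) - 32*sqrt(11))/31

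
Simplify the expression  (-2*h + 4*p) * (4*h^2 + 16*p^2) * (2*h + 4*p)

-16*h^4 + 256*p^4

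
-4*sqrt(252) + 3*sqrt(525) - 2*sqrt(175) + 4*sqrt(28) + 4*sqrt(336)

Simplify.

-26*sqrt(7) + 31*sqrt(21)

4*sqrt(252) = 24*sqrt(7); 3*sqrt(525) = 15*sqrt(21); 2*sqrt(175) = 10*sqrt(7); 4*sqrt(28) = 8*sqrt(7); 4*sqrt(336) = 16*sqrt(21)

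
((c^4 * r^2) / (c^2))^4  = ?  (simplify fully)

Inside the bracket: c^2 * r^2
Raise to the power 4: c^8 * r^8

c^8*r^8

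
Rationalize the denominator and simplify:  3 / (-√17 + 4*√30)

(3*√17 + 12*√30)/463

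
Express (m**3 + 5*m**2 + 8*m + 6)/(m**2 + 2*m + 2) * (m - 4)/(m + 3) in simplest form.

m - 4

Factor: m**3 + 5*m**2 + 8*m + 6 = (m**2 + 2*m + 2)*(m + 3)
Cancel the common factors (m**2 + 2*m + 2), (m + 3).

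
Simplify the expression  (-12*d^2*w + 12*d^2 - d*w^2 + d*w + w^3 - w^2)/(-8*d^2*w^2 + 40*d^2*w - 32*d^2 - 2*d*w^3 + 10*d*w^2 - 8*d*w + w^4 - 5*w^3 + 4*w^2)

Factor: -12*d^2*w + 12*d^2 - d*w^2 + d*w + w^3 - w^2 = (3*d + w)*(w - 1)*(-4*d + w);  -8*d^2*w^2 + 40*d^2*w - 32*d^2 - 2*d*w^3 + 10*d*w^2 - 8*d*w + w^4 - 5*w^3 + 4*w^2 = (w - 1)*(-4*d + w)*(w - 4)*(2*d + w)
Cancel the common factors (w - 1), (-4*d + w).

(3*d + w)/(2*d*w - 8*d + w^2 - 4*w)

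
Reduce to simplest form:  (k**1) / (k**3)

k**(-2)

Quotient: (k**-2)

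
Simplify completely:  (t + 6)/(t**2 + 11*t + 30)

Factor: t**2 + 11*t + 30 = (t + 5)*(t + 6)
Cancel the common factor (t + 6).

1/(t + 5)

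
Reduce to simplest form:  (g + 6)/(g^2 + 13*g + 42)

1/(g + 7)

Factor: g^2 + 13*g + 42 = (g + 7)*(g + 6)
Cancel the common factor (g + 6).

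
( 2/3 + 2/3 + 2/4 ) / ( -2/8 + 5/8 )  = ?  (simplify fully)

44/9

Numerator: 2/3 + 2/3 + 2/4 = 11/6
Denominator: -2/8 + 5/8 = 3/8
Divide: (11/6) · (8/3) = 44/9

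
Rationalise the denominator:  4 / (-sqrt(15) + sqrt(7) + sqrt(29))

(-84*sqrt(15) - 28*sqrt(29) + 148*sqrt(7) + 8*sqrt(3045))/371

Group as (sqrt(7) + sqrt(29)) - sqrt(15); multiply by (sqrt(7) + sqrt(29)) + sqrt(15), then rationalise the remaining surd.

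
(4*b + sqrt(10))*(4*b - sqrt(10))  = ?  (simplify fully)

16*b^2 - 10

(4*b)^2 - (sqrt(10))^2 = 16*b^2 - 10.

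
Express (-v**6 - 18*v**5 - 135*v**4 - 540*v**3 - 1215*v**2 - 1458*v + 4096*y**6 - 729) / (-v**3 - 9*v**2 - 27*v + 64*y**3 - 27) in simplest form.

Factor (4*y)**6 - (v + 3)**6 and cancel (64*y**3 - (v + 3)**3).

v**3 + 9*v**2 + 27*v + 64*y**3 + 27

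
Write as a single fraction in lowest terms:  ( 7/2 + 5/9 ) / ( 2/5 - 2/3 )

-365/24

Numerator: 7/2 + 5/9 = 73/18
Denominator: 2/5 - 2/3 = -4/15
Divide: (73/18) · (-15/4) = -365/24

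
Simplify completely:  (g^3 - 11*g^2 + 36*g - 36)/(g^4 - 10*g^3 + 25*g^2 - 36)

Factor: g^3 - 11*g^2 + 36*g - 36 = (g - 2)*(g - 3)*(g - 6);  g^4 - 10*g^3 + 25*g^2 - 36 = (g - 3)*(g - 6)*(g - 2)*(g + 1)
Cancel the common factors (g - 6), (g - 2), (g - 3).

1/(g + 1)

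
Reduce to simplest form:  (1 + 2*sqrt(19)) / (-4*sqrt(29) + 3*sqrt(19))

(-8*sqrt(551) - 114 - 4*sqrt(29) - 3*sqrt(19))/293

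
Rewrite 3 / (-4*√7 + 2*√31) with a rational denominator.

(2*√7 + √31)/2

Multiply numerator and denominator by 4*√7 + 2*√31.
Denominator becomes 12; numerator becomes 12*√7 + 6*√31.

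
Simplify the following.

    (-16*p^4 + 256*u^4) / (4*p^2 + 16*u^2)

-4*p^2 + 16*u^2

Factor (4*u)^4 - (2*p)^4 and cancel (4*p^2 + 16*u^2).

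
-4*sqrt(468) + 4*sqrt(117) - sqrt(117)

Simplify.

4*sqrt(468) = 24*sqrt(13); 4*sqrt(117) = 12*sqrt(13); sqrt(117) = 3*sqrt(13)
Combine: (-24 + 12 - 3)·sqrt(13) = -15*sqrt(13)

-15*sqrt(13)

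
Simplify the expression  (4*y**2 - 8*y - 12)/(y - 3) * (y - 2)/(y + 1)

Factor: 4*y**2 - 8*y - 12 = 4*(y - 3)*(y + 1)
Cancel the common factors (y + 1), (y - 3).

4*y - 8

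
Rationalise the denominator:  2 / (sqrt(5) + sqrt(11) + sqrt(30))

Group as (sqrt(5) + sqrt(11)) + sqrt(30); multiply by (sqrt(5) + sqrt(11)) - sqrt(30), then rationalise the remaining surd.

(-5*sqrt(66) - 7*sqrt(30) + 12*sqrt(11) + 18*sqrt(5))/6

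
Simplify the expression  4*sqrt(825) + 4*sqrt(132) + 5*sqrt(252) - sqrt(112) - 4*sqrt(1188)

4*sqrt(33) + 26*sqrt(7)

4*sqrt(825) = 20*sqrt(33); 4*sqrt(132) = 8*sqrt(33); 5*sqrt(252) = 30*sqrt(7); sqrt(112) = 4*sqrt(7); 4*sqrt(1188) = 24*sqrt(33)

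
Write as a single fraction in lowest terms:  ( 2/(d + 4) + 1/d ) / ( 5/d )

Numerator: 2/(d + 4) + 1/d = (3*d + 4)/(d^2 + 4*d)
Denominator: 5/d = 5/d
Divide: ((3*d + 4)/(d^2 + 4*d)) · (d/5) = (3*d + 4)/(5*d + 20)

(3*d + 4)/(5*d + 20)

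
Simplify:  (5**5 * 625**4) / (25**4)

5**13

5**5 = 5**5; 625**4 = 5**16; 25**4 = 5**8
Combine exponents: 5**13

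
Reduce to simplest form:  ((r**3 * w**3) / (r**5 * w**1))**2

w**4/r**4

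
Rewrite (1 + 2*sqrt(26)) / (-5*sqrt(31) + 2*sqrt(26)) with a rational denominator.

Multiply numerator and denominator by 2*sqrt(26) + 5*sqrt(31).
Denominator becomes -671; numerator becomes 2*sqrt(26) + 5*sqrt(31) + 104 + 10*sqrt(806).

(-10*sqrt(806) - 104 - 5*sqrt(31) - 2*sqrt(26))/671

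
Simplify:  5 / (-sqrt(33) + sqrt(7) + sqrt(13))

(13*sqrt(33) + 27*sqrt(13) + 39*sqrt(7) + 2*sqrt(3003))/39

Group as (sqrt(7) + sqrt(13)) - sqrt(33); multiply by (sqrt(7) + sqrt(13)) + sqrt(33), then rationalise the remaining surd.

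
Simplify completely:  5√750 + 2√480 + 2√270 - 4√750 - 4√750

-√30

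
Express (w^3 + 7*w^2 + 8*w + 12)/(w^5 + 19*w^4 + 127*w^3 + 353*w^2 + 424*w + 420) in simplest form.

Factor: w^3 + 7*w^2 + 8*w + 12 = (w^2 + w + 2)*(w + 6);  w^5 + 19*w^4 + 127*w^3 + 353*w^2 + 424*w + 420 = (w^2 + w + 2)*(w + 6)*(w + 7)*(w + 5)
Cancel the common factors (w^2 + w + 2), (w + 6).

1/(w^2 + 12*w + 35)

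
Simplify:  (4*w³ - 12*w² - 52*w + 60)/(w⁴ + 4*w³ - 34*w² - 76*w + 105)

Factor: 4*w³ - 12*w² - 52*w + 60 = 4·(w + 3)·(w - 1)·(w - 5);  w⁴ + 4*w³ - 34*w² - 76*w + 105 = (w + 3)·(w + 7)·(w - 5)·(w - 1)
Cancel the common factors (w + 3), (w - 5), (w - 1).

4/(w + 7)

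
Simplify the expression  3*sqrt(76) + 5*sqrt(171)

21*sqrt(19)

3*sqrt(76) = 6*sqrt(19); 5*sqrt(171) = 15*sqrt(19)
Combine: (6 + 15)·sqrt(19) = 21*sqrt(19)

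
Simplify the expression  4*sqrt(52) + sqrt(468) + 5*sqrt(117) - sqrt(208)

4*sqrt(52) = 8*sqrt(13); sqrt(468) = 6*sqrt(13); 5*sqrt(117) = 15*sqrt(13); sqrt(208) = 4*sqrt(13)
Combine: (8 + 6 + 15 - 4)·sqrt(13) = 25*sqrt(13)

25*sqrt(13)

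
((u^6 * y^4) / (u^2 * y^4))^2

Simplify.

Inside the bracket: u^4
Raise to the power 2: u^8

u^8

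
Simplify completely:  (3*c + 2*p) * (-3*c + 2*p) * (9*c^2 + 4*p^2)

-81*c^4 + 16*p^4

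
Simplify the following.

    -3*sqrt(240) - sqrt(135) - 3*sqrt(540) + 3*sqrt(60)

-27*sqrt(15)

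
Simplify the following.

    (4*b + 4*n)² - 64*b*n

16*(b - n)²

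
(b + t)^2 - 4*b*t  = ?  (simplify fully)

(b - t)^2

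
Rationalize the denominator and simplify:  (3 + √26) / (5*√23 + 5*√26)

(-√598 - 3*√23 + 3*√26 + 26)/15

Multiply numerator and denominator by -5*√23 + 5*√26.
Denominator becomes 75; numerator becomes -5*√598 - 15*√23 + 15*√26 + 130.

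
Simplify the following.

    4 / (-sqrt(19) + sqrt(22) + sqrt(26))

Group as (sqrt(22) + sqrt(26)) - sqrt(19); multiply by (sqrt(22) + sqrt(26)) + sqrt(19), then rationalise the remaining surd.

(-116*sqrt(19) + 60*sqrt(26) + 92*sqrt(22) + 16*sqrt(2717))/1447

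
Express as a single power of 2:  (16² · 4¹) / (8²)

16² = 2^8; 4¹ = 2^2; 8² = 2^6
Combine exponents: 2^4

2^4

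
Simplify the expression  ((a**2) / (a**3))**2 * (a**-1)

Inside the bracket: (a**-1)
Raise to the power 2: (a**-2)
Multiply by (a**-1): add exponents.

a**(-3)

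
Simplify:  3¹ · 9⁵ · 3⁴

3¹ = 3^1; 9⁵ = 3^10; 3⁴ = 3^4
Combine exponents: 3^15

3^15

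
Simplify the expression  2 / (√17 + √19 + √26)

(-√8398 + 5*√26 + 12*√19 + 14*√17)/298

Group as (√19 + √26) + √17; multiply by (√19 + √26) - √17, then rationalise the remaining surd.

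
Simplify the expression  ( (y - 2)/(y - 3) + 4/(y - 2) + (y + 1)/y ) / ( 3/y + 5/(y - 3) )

Numerator: (y - 2)/(y - 3) + 4/(y - 2) + (y + 1)/y = (2*y^3 - 4*y^2 - 7*y + 6)/(y^3 - 5*y^2 + 6*y)
Denominator: 3/y + 5/(y - 3) = (8*y - 9)/(y^2 - 3*y)
Divide: ((2*y^3 - 4*y^2 - 7*y + 6)/(y^3 - 5*y^2 + 6*y)) · ((y^2 - 3*y)/(8*y - 9)) = (2*y^3 - 4*y^2 - 7*y + 6)/(8*y^2 - 25*y + 18)

(2*y^3 - 4*y^2 - 7*y + 6)/(8*y^2 - 25*y + 18)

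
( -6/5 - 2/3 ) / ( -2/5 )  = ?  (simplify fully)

14/3

Numerator: -6/5 - 2/3 = -28/15
Denominator: -2/5 = -2/5
Divide: (-28/15) · (-5/2) = 14/3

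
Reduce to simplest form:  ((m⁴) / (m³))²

m²

Inside the bracket: m¹
Raise to the power 2: m²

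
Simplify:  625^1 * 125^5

5^19

625^1 = 5^4; 125^5 = 5^15
Combine exponents: 5^19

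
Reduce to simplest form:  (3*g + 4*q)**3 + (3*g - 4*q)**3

54*g**3 + 288*g*q**2

Binomially expand both and collect terms in (3*g), (4*q).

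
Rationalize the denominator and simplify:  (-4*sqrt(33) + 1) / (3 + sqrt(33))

(-135 + 13*sqrt(33))/24

Multiply numerator and denominator by -sqrt(33) + 3.
Denominator becomes -24; numerator becomes -13*sqrt(33) + 135.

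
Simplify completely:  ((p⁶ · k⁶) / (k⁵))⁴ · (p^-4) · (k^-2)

Inside the bracket: p⁶ · k¹
Raise to the power 4: p^24 · k⁴
Multiply by (p^-4) · (k^-2): add exponents.

k²*p^20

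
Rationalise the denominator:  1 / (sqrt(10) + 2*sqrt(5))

(-sqrt(10) + 2*sqrt(5))/10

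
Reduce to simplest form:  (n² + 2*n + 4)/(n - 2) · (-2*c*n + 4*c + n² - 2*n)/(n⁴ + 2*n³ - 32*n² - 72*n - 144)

(-2*c + n)/(n² - 36)

Factor: -2*c*n + 4*c + n² - 2*n = (-2*c + n)·(n - 2);  n⁴ + 2*n³ - 32*n² - 72*n - 144 = (n² + 2*n + 4)·(n + 6)·(n - 6)
Cancel the common factors (n² + 2*n + 4), (n - 2).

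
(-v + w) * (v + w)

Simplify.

Pair the conjugate factors: (w+v)(w-v) = -v^2 + w^2.

-v^2 + w^2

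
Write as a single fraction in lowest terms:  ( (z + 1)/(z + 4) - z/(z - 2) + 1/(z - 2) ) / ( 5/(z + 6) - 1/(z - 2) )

Numerator: (z + 1)/(z + 4) - z/(z - 2) + 1/(z - 2) = (-4*z + 2)/(z^2 + 2*z - 8)
Denominator: 5/(z + 6) - 1/(z - 2) = (4*z - 16)/(z^2 + 4*z - 12)
Divide: ((-4*z + 2)/(z^2 + 2*z - 8)) · ((z^2 + 4*z - 12)/(4*z - 16)) = (-2*z^2 - 11*z + 6)/(2*z^2 - 32)

(-2*z^2 - 11*z + 6)/(2*z^2 - 32)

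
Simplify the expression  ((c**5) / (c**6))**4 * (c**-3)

Inside the bracket: (c**-1)
Raise to the power 4: (c**-4)
Multiply by (c**-3): add exponents.

c**(-7)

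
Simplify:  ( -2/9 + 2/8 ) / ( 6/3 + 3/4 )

1/99

Numerator: -2/9 + 2/8 = 1/36
Denominator: 6/3 + 3/4 = 11/4
Divide: (1/36) · (4/11) = 1/99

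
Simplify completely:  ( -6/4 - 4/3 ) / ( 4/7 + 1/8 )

Numerator: -6/4 - 4/3 = -17/6
Denominator: 4/7 + 1/8 = 39/56
Divide: (-17/6) · (56/39) = -476/117

-476/117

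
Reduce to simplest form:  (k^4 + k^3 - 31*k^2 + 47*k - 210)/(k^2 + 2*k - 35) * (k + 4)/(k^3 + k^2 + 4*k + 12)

Factor: k^4 + k^3 - 31*k^2 + 47*k - 210 = (k^2 - k + 6)*(k + 7)*(k - 5);  k^2 + 2*k - 35 = (k + 7)*(k - 5);  k^3 + k^2 + 4*k + 12 = (k + 2)*(k^2 - k + 6)
Cancel the common factors (k^2 - k + 6), (k + 7), (k - 5).

(k + 4)/(k + 2)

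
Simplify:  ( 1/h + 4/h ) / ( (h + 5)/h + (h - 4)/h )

5/(2*h + 1)

Numerator: 1/h + 4/h = 5/h
Denominator: (h + 5)/h + (h - 4)/h = (2*h + 1)/h
Divide: (5/h) · (h/(2*h + 1)) = 5/(2*h + 1)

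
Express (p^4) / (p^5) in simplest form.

Quotient: (p^-1)

1/p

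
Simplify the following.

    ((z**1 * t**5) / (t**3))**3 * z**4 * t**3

t**9*z**7

Inside the bracket: z**1 * t**2
Raise to the power 3: z**3 * t**6
Multiply by z**4 * t**3: add exponents.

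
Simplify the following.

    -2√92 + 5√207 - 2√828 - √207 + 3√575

2√92 = 4*√23; 5√207 = 15*√23; 2√828 = 12*√23; √207 = 3*√23; 3√575 = 15*√23
Combine: (-4 + 15 - 12 - 3 + 15)·√23 = 11*√23

11*√23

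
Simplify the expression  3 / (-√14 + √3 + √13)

Group as (√3 + √13) - √14; multiply by (√3 + √13) + √14, then rationalise the remaining surd.

(-3*√14 + 6*√13 + 36*√3 + 3*√546)/76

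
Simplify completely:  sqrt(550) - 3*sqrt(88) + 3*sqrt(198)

sqrt(550) = 5*sqrt(22); 3*sqrt(88) = 6*sqrt(22); 3*sqrt(198) = 9*sqrt(22)
Combine: (5 - 6 + 9)·sqrt(22) = 8*sqrt(22)

8*sqrt(22)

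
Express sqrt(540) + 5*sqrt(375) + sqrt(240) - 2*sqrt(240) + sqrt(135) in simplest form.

30*sqrt(15)

sqrt(540) = 6*sqrt(15); 5*sqrt(375) = 25*sqrt(15); sqrt(240) = 4*sqrt(15); 2*sqrt(240) = 8*sqrt(15); sqrt(135) = 3*sqrt(15)
Combine: (6 + 25 + 4 - 8 + 3)·sqrt(15) = 30*sqrt(15)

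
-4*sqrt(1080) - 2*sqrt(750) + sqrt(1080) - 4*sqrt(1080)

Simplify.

-52*sqrt(30)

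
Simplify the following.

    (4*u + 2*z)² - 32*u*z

4*(2*u - z)²

After expansion: 16*u² - 16*u*z + 4*z² — a perfect-square trinomial.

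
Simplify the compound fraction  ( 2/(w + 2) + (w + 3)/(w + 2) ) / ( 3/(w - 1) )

(w**2 + 4*w - 5)/(3*w + 6)

Numerator: 2/(w + 2) + (w + 3)/(w + 2) = (w + 5)/(w + 2)
Denominator: 3/(w - 1) = 3/(w - 1)
Divide: ((w + 5)/(w + 2)) · (w/3 - 1/3) = (w**2 + 4*w - 5)/(3*w + 6)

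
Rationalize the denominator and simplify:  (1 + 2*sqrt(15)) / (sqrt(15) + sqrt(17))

(-30 - sqrt(15) + sqrt(17) + 2*sqrt(255))/2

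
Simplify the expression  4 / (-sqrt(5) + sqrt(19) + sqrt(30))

Group as (sqrt(19) + sqrt(30)) - sqrt(5); multiply by (sqrt(19) + sqrt(30)) + sqrt(5), then rationalise the remaining surd.

(-22*sqrt(5) - 3*sqrt(30) + 8*sqrt(19) + 5*sqrt(114))/43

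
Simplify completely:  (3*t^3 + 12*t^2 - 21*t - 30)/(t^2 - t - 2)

3*t + 15

Factor: 3*t^3 + 12*t^2 - 21*t - 30 = 3*(t + 5)*(t - 2)*(t + 1);  t^2 - t - 2 = (t + 1)*(t - 2)
Cancel the common factors (t - 2), (t + 1).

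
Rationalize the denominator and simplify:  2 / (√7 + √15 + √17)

(-4*√1785 + 10*√17 + 18*√15 + 50*√7)/395

Group as (√15 + √17) + √7; multiply by (√15 + √17) - √7, then rationalise the remaining surd.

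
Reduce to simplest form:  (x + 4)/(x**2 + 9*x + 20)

Factor: x**2 + 9*x + 20 = (x + 5)*(x + 4)
Cancel the common factor (x + 4).

1/(x + 5)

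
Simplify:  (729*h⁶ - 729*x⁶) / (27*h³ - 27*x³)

27*h³ + 27*x³

729*h⁶ - 729*x⁶ factors as -729*(-h + x)*(h + x)*(h² - h*x + x²)*(h² + h*x + x²).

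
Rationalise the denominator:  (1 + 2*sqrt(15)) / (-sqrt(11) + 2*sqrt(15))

(sqrt(11) + 2*sqrt(15) + 2*sqrt(165) + 60)/49

Multiply numerator and denominator by sqrt(11) + 2*sqrt(15).
Denominator becomes 49; numerator becomes sqrt(11) + 2*sqrt(15) + 2*sqrt(165) + 60.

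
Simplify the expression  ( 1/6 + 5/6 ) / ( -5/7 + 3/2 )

Numerator: 1/6 + 5/6 = 1
Denominator: -5/7 + 3/2 = 11/14
Divide: (1) · (14/11) = 14/11

14/11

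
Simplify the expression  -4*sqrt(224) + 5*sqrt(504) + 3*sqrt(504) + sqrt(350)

37*sqrt(14)

4*sqrt(224) = 16*sqrt(14); 5*sqrt(504) = 30*sqrt(14); 3*sqrt(504) = 18*sqrt(14); sqrt(350) = 5*sqrt(14)
Combine: (-16 + 30 + 18 + 5)·sqrt(14) = 37*sqrt(14)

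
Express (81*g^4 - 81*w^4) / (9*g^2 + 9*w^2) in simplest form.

9*g^2 - 9*w^2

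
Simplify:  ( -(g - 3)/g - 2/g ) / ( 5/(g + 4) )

(-g² - 3*g + 4)/(5*g)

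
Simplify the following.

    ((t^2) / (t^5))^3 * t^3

Inside the bracket: (t^-3)
Raise to the power 3: (t^-9)
Multiply by t^3: add exponents.

t^(-6)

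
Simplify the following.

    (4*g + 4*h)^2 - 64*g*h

16*(g - h)^2

After expansion: 16*g^2 - 32*g*h + 16*h^2 — a perfect-square trinomial.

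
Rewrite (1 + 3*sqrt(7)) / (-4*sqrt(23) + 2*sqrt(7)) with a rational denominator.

Multiply numerator and denominator by 2*sqrt(7) + 4*sqrt(23).
Denominator becomes -340; numerator becomes 2*sqrt(7) + 4*sqrt(23) + 42 + 12*sqrt(161).

(-6*sqrt(161) - 21 - 2*sqrt(23) - sqrt(7))/170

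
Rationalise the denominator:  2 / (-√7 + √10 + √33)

Group as (√10 + √33) - √7; multiply by (√10 + √33) + √7, then rationalise the remaining surd.

(-18*√7 - 8*√33 + 15*√10 + √2310)/6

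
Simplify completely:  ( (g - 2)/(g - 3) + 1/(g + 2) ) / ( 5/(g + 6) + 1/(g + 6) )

Numerator: (g - 2)/(g - 3) + 1/(g + 2) = (g^2 + g - 7)/(g^2 - g - 6)
Denominator: 5/(g + 6) + 1/(g + 6) = 6/(g + 6)
Divide: ((g^2 + g - 7)/(g^2 - g - 6)) · (g/6 + 1) = (g^3 + 7*g^2 - g - 42)/(6*g^2 - 6*g - 36)

(g^3 + 7*g^2 - g - 42)/(6*g^2 - 6*g - 36)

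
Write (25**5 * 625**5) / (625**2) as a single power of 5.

5**22

25**5 = 5**10; 625**5 = 5**20; 625**2 = 5**8
Combine exponents: 5**22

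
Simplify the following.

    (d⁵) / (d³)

d²

Quotient: d²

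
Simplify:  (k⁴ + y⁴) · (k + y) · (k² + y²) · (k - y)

(k+y)(k-y) = k² - y²; continue pairing.

k⁸ - y⁸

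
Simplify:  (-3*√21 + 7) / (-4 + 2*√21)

Multiply numerator and denominator by -2*√21 - 4.
Denominator becomes -68; numerator becomes -2*√21 + 98.

(-49 + √21)/34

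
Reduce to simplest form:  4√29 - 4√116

4√29 = 4*√29; 4√116 = 8*√29
Combine: (4 - 8)·√29 = -4*√29

-4*√29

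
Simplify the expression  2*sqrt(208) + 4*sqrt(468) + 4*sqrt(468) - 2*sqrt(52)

52*sqrt(13)

2*sqrt(208) = 8*sqrt(13); 4*sqrt(468) = 24*sqrt(13); 4*sqrt(468) = 24*sqrt(13); 2*sqrt(52) = 4*sqrt(13)
Combine: (8 + 24 + 24 - 4)·sqrt(13) = 52*sqrt(13)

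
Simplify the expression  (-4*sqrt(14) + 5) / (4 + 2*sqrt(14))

Multiply numerator and denominator by -2*sqrt(14) + 4.
Denominator becomes -40; numerator becomes -26*sqrt(14) + 132.

(-66 + 13*sqrt(14))/20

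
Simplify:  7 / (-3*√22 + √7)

Multiply numerator and denominator by √7 + 3*√22.
Denominator becomes -191; numerator becomes 7*√7 + 21*√22.

(-21*√22 - 7*√7)/191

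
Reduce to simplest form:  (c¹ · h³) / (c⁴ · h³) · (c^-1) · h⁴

Quotient: (c^-3)
Multiply by (c^-1) · h⁴: add exponents.

h⁴/c⁴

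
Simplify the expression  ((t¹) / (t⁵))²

t^(-8)

Inside the bracket: (t^-4)
Raise to the power 2: (t^-8)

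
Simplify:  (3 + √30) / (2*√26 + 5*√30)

Multiply numerator and denominator by -2*√26 + 5*√30.
Denominator becomes 646; numerator becomes -4*√195 - 6*√26 + 15*√30 + 150.

(-4*√195 - 6*√26 + 15*√30 + 150)/646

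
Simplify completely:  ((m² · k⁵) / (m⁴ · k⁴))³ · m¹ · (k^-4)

1/(k*m⁵)

Inside the bracket: (m^-2) · k¹
Raise to the power 3: (m^-6) · k³
Multiply by m¹ · (k^-4): add exponents.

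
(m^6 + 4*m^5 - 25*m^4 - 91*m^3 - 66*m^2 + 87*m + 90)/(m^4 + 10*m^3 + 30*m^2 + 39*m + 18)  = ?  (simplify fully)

Factor: m^6 + 4*m^5 - 25*m^4 - 91*m^3 - 66*m^2 + 87*m + 90 = (m^2 + 3*m + 3)*(m + 6)*(m - 5)*(m + 1)*(m - 1);  m^4 + 10*m^3 + 30*m^2 + 39*m + 18 = (m + 6)*(m + 1)*(m^2 + 3*m + 3)
Cancel the common factors (m^2 + 3*m + 3), (m + 6), (m + 1).

m^2 - 6*m + 5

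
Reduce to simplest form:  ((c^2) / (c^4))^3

Inside the bracket: (c^-2)
Raise to the power 3: (c^-6)

c^(-6)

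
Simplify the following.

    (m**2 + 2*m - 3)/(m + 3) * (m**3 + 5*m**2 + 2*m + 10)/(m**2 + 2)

Factor: m**2 + 2*m - 3 = (m + 3)*(m - 1);  m**3 + 5*m**2 + 2*m + 10 = (m**2 + 2)*(m + 5)
Cancel the common factors (m**2 + 2), (m + 3).

m**2 + 4*m - 5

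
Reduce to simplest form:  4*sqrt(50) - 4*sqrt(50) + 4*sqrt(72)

24*sqrt(2)

4*sqrt(50) = 20*sqrt(2); 4*sqrt(50) = 20*sqrt(2); 4*sqrt(72) = 24*sqrt(2)
Combine: (20 - 20 + 24)·sqrt(2) = 24*sqrt(2)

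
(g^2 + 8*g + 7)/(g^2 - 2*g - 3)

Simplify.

Factor: g^2 + 8*g + 7 = (g + 1)*(g + 7);  g^2 - 2*g - 3 = (g + 1)*(g - 3)
Cancel the common factor (g + 1).

(g + 7)/(g - 3)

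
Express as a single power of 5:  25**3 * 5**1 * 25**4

25**3 = 5**6; 5**1 = 5**1; 25**4 = 5**8
Combine exponents: 5**15

5**15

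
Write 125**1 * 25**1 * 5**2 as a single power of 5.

5**7

125**1 = 5**3; 25**1 = 5**2; 5**2 = 5**2
Combine exponents: 5**7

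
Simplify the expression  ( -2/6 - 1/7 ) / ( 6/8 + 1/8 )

Numerator: -2/6 - 1/7 = -10/21
Denominator: 6/8 + 1/8 = 7/8
Divide: (-10/21) · (8/7) = -80/147

-80/147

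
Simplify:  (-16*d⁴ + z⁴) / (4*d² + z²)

Difference of fourth powers: factor out (4*d² + z²).

-4*d² + z²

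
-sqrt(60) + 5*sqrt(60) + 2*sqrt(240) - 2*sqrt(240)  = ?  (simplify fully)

8*sqrt(15)

sqrt(60) = 2*sqrt(15); 5*sqrt(60) = 10*sqrt(15); 2*sqrt(240) = 8*sqrt(15); 2*sqrt(240) = 8*sqrt(15)
Combine: (-2 + 10 + 8 - 8)·sqrt(15) = 8*sqrt(15)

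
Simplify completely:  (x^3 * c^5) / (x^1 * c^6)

x^2/c

Quotient: x^2 * (c^-1)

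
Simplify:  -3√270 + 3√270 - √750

3√270 = 9*√30; 3√270 = 9*√30; √750 = 5*√30
Combine: (-9 + 9 - 5)·√30 = -5*√30

-5*√30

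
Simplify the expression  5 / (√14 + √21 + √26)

Group as (√21 + √26) + √14; multiply by (√21 + √26) - √14, then rationalise the remaining surd.

(-28*√39 + 9*√26 + 19*√21 + 33*√14)/219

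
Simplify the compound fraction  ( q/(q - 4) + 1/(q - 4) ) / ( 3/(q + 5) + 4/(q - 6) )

(q**3 - 31*q - 30)/(7*q**2 - 26*q - 8)

Numerator: q/(q - 4) + 1/(q - 4) = (q + 1)/(q - 4)
Denominator: 3/(q + 5) + 4/(q - 6) = (7*q + 2)/(q**2 - q - 30)
Divide: ((q + 1)/(q - 4)) · ((q**2 - q - 30)/(7*q + 2)) = (q**3 - 31*q - 30)/(7*q**2 - 26*q - 8)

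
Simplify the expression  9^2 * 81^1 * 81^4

9^2 = 3^4; 81^1 = 3^4; 81^4 = 3^16
Combine exponents: 3^24

3^24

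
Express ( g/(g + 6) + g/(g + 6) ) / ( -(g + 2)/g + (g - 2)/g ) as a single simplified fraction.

Numerator: g/(g + 6) + g/(g + 6) = 2*g/(g + 6)
Denominator: -(g + 2)/g + (g - 2)/g = -4/g
Divide: (2*g/(g + 6)) · (-g/4) = -g**2/(2*g + 12)

-g**2/(2*g + 12)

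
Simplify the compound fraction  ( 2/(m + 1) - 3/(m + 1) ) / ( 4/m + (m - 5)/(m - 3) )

(-m**2 + 3*m)/(m**3 - 13*m - 12)

Numerator: 2/(m + 1) - 3/(m + 1) = -1/(m + 1)
Denominator: 4/m + (m - 5)/(m - 3) = (m**2 - m - 12)/(m**2 - 3*m)
Divide: (-1/(m + 1)) · ((m**2 - 3*m)/(m**2 - m - 12)) = (-m**2 + 3*m)/(m**3 - 13*m - 12)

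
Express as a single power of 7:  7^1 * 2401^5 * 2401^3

7^33

7^1 = 7^1; 2401^5 = 7^20; 2401^3 = 7^12
Combine exponents: 7^33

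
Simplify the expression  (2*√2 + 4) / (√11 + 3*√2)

(-4*√11 - 2*√22 + 12 + 12*√2)/7

Multiply numerator and denominator by -√11 + 3*√2.
Denominator becomes 7; numerator becomes -4*√11 - 2*√22 + 12 + 12*√2.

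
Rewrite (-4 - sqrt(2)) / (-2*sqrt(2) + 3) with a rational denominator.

-16 - 11*sqrt(2)

Multiply numerator and denominator by 2*sqrt(2) + 3.
Denominator becomes 1; numerator becomes -16 - 11*sqrt(2).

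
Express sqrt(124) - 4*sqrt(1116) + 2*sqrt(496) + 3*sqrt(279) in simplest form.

-5*sqrt(31)

sqrt(124) = 2*sqrt(31); 4*sqrt(1116) = 24*sqrt(31); 2*sqrt(496) = 8*sqrt(31); 3*sqrt(279) = 9*sqrt(31)
Combine: (2 - 24 + 8 + 9)·sqrt(31) = -5*sqrt(31)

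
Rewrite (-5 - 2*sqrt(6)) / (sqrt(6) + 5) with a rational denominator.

(-13 - 5*sqrt(6))/19

Multiply numerator and denominator by -sqrt(6) + 5.
Denominator becomes 19; numerator becomes -13 - 5*sqrt(6).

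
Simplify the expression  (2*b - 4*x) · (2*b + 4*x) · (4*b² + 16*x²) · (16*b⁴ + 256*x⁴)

256*b⁸ - 65536*x⁸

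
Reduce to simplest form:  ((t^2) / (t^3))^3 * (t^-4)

Inside the bracket: (t^-1)
Raise to the power 3: (t^-3)
Multiply by (t^-4): add exponents.

t^(-7)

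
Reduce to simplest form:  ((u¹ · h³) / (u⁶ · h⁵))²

1/(h⁴*u^10)

Inside the bracket: (u^-5) · (h^-2)
Raise to the power 2: (u^-10) · (h^-4)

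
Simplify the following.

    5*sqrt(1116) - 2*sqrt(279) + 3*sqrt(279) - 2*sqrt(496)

25*sqrt(31)

5*sqrt(1116) = 30*sqrt(31); 2*sqrt(279) = 6*sqrt(31); 3*sqrt(279) = 9*sqrt(31); 2*sqrt(496) = 8*sqrt(31)
Combine: (30 - 6 + 9 - 8)·sqrt(31) = 25*sqrt(31)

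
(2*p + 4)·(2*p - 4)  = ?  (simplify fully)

Difference of squares with P = 2*p, Q = 4.

4*p² - 16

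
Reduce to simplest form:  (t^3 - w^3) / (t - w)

Factor as (a-b)(a^2+ab+b^2) with a=t, b=w.

t^2 + t*w + w^2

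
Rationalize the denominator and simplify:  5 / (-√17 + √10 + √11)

(-10*√17 + 40*√11 + 45*√10 + 5*√1870)/212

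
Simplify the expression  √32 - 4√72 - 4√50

-40*√2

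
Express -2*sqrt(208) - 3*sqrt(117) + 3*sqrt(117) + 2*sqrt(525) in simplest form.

-8*sqrt(13) + 10*sqrt(21)

2*sqrt(208) = 8*sqrt(13); 3*sqrt(117) = 9*sqrt(13); 3*sqrt(117) = 9*sqrt(13); 2*sqrt(525) = 10*sqrt(21)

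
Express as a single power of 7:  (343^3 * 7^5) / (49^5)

7^4

343^3 = 7^9; 7^5 = 7^5; 49^5 = 7^10
Combine exponents: 7^4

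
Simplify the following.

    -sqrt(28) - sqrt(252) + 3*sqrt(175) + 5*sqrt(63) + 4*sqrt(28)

30*sqrt(7)

sqrt(28) = 2*sqrt(7); sqrt(252) = 6*sqrt(7); 3*sqrt(175) = 15*sqrt(7); 5*sqrt(63) = 15*sqrt(7); 4*sqrt(28) = 8*sqrt(7)
Combine: (-2 - 6 + 15 + 15 + 8)·sqrt(7) = 30*sqrt(7)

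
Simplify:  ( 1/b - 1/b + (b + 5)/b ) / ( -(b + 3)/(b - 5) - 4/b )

(-b^2 + 25)/(b^2 + 7*b - 20)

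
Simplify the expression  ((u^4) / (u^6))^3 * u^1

Inside the bracket: (u^-2)
Raise to the power 3: (u^-6)
Multiply by u^1: add exponents.

u^(-5)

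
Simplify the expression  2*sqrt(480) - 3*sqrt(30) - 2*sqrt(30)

3*sqrt(30)

2*sqrt(480) = 8*sqrt(30); 3*sqrt(30) = 3*sqrt(30); 2*sqrt(30) = 2*sqrt(30)
Combine: (8 - 3 - 2)·sqrt(30) = 3*sqrt(30)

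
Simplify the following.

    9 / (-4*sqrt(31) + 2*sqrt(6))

(-18*sqrt(31) - 9*sqrt(6))/236

Multiply numerator and denominator by 2*sqrt(6) + 4*sqrt(31).
Denominator becomes -472; numerator becomes 18*sqrt(6) + 36*sqrt(31).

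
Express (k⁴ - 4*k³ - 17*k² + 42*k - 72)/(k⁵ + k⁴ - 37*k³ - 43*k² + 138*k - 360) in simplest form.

Factor: k⁴ - 4*k³ - 17*k² + 42*k - 72 = (k - 6)·(k + 4)·(k² - 2*k + 3);  k⁵ + k⁴ - 37*k³ - 43*k² + 138*k - 360 = (k + 4)·(k + 5)·(k² - 2*k + 3)·(k - 6)
Cancel the common factors (k² - 2*k + 3), (k - 6), (k + 4).

1/(k + 5)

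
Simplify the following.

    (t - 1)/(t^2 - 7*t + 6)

1/(t - 6)

Factor: t^2 - 7*t + 6 = (t - 6)*(t - 1)
Cancel the common factor (t - 1).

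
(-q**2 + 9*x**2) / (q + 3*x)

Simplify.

Difference of squares: factor out (q + 3*x).

-q + 3*x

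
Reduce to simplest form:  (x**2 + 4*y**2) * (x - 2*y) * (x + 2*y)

Pair the conjugate factors: (x+(2*y))(x-(2*y)) = x**2 - 4*y**2, then repeat with the next factor.

x**4 - 16*y**4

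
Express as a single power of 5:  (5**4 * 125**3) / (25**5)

5**4 = 5**4; 125**3 = 5**9; 25**5 = 5**10
Combine exponents: 5**3

5**3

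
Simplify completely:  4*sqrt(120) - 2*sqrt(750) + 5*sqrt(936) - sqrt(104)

4*sqrt(120) = 8*sqrt(30); 2*sqrt(750) = 10*sqrt(30); 5*sqrt(936) = 30*sqrt(26); sqrt(104) = 2*sqrt(26)

-2*sqrt(30) + 28*sqrt(26)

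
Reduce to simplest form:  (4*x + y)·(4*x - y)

16*x² - y²

Product of conjugates: (P+Q)(P-Q) = P^2 - Q^2.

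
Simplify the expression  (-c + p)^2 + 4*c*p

After expansion: c^2 + 2*c*p + p^2 — a perfect-square trinomial.

(c + p)^2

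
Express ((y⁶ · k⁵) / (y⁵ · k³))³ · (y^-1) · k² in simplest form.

k⁸*y²

Inside the bracket: y¹ · k²
Raise to the power 3: y³ · k⁶
Multiply by (y^-1) · k²: add exponents.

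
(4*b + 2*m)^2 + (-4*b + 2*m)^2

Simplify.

32*b^2 + 8*m^2

Write as f((2*m),(4*b)) + f((2*m),-(4*b)) and expand.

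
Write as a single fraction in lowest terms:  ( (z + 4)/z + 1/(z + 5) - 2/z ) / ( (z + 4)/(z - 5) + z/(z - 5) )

(z³ + 3*z² - 30*z - 50)/(2*z³ + 14*z² + 20*z)

Numerator: (z + 4)/z + 1/(z + 5) - 2/z = (z² + 8*z + 10)/(z² + 5*z)
Denominator: (z + 4)/(z - 5) + z/(z - 5) = (2*z + 4)/(z - 5)
Divide: ((z² + 8*z + 10)/(z² + 5*z)) · ((z - 5)/(2*z + 4)) = (z³ + 3*z² - 30*z - 50)/(2*z³ + 14*z² + 20*z)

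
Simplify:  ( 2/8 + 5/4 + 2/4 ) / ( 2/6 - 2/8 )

24

Numerator: 2/8 + 5/4 + 2/4 = 2
Denominator: 2/6 - 2/8 = 1/12
Divide: (2) · (12) = 24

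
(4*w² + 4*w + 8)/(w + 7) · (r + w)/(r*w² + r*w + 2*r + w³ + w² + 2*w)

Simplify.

4/(w + 7)

Factor: 4*w² + 4*w + 8 = 4·(w² + w + 2);  r*w² + r*w + 2*r + w³ + w² + 2*w = (w² + w + 2)·(r + w)
Cancel the common factors (w² + w + 2), (r + w).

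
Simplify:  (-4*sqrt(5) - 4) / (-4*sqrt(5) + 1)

(20*sqrt(5) + 84)/79

Multiply numerator and denominator by 1 + 4*sqrt(5).
Denominator becomes -79; numerator becomes -84 - 20*sqrt(5).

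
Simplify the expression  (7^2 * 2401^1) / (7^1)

7^2 = 7^2; 2401^1 = 7^4; 7^1 = 7^1
Combine exponents: 7^5

7^5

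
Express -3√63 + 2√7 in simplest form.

-7*√7

3√63 = 9*√7; 2√7 = 2*√7
Combine: (-9 + 2)·√7 = -7*√7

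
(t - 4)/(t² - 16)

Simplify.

1/(t + 4)

Factor: t² - 16 = (t - 4)·(t + 4)
Cancel the common factor (t - 4).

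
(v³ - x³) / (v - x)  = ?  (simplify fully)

Apply the difference-of-cubes factorisation and cancel (v - x).

v² + v*x + x²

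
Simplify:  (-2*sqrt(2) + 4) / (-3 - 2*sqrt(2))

Multiply numerator and denominator by -3 + 2*sqrt(2).
Denominator becomes 1; numerator becomes -20 + 14*sqrt(2).

-20 + 14*sqrt(2)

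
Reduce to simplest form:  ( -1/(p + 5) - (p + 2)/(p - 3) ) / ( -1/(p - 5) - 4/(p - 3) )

Numerator: -1/(p + 5) - (p + 2)/(p - 3) = (-p^2 - 8*p - 7)/(p^2 + 2*p - 15)
Denominator: -1/(p - 5) - 4/(p - 3) = (-5*p + 23)/(p^2 - 8*p + 15)
Divide: ((-p^2 - 8*p - 7)/(p^2 + 2*p - 15)) · ((p^2 - 8*p + 15)/(-5*p + 23)) = (p^3 + 3*p^2 - 33*p - 35)/(5*p^2 + 2*p - 115)

(p^3 + 3*p^2 - 33*p - 35)/(5*p^2 + 2*p - 115)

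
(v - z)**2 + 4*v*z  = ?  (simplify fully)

(v + z)**2

After expansion: v**2 + 2*v*z + z**2 — a perfect-square trinomial.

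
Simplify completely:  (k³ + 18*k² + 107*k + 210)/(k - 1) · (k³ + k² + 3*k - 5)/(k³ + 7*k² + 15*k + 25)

k² + 13*k + 42

Factor: k³ + 18*k² + 107*k + 210 = (k + 6)·(k + 7)·(k + 5);  k³ + k² + 3*k - 5 = (k² + 2*k + 5)·(k - 1);  k³ + 7*k² + 15*k + 25 = (k² + 2*k + 5)·(k + 5)
Cancel the common factors (k² + 2*k + 5), (k - 1), (k + 5).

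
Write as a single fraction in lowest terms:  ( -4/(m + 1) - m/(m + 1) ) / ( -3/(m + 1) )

m/3 + 4/3

Numerator: -4/(m + 1) - m/(m + 1) = (-m - 4)/(m + 1)
Denominator: -3/(m + 1) = -3/(m + 1)
Divide: ((-m - 4)/(m + 1)) · (-m/3 - 1/3) = m/3 + 4/3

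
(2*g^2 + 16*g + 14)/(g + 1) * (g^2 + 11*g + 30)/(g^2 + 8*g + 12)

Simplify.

Factor: 2*g^2 + 16*g + 14 = 2*(g + 1)*(g + 7);  g^2 + 11*g + 30 = (g + 6)*(g + 5);  g^2 + 8*g + 12 = (g + 2)*(g + 6)
Cancel the common factors (g + 6), (g + 1).

(2*g^2 + 24*g + 70)/(g + 2)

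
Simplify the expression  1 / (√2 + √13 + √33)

(-11*√13 - 22*√2 + √858 + 9*√33)/110

Group as (√2 + √13) + √33; multiply by (√2 + √13) - √33, then rationalise the remaining surd.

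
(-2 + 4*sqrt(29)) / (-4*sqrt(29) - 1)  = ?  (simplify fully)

Multiply numerator and denominator by -1 + 4*sqrt(29).
Denominator becomes -463; numerator becomes -12*sqrt(29) + 466.

(-466 + 12*sqrt(29))/463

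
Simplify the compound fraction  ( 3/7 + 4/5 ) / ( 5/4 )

172/175

Numerator: 3/7 + 4/5 = 43/35
Denominator: 5/4 = 5/4
Divide: (43/35) · (4/5) = 172/175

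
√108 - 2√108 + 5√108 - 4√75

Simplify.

√108 = 6*√3; 2√108 = 12*√3; 5√108 = 30*√3; 4√75 = 20*√3
Combine: (6 - 12 + 30 - 20)·√3 = 4*√3

4*√3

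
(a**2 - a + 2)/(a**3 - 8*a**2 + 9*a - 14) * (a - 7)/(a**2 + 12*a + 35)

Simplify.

1/(a**2 + 12*a + 35)

Factor: a**3 - 8*a**2 + 9*a - 14 = (a - 7)*(a**2 - a + 2);  a**2 + 12*a + 35 = (a + 7)*(a + 5)
Cancel the common factors (a**2 - a + 2), (a - 7).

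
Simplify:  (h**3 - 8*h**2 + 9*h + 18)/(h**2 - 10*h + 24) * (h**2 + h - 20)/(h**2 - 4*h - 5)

(h**2 + 2*h - 15)/(h - 5)

Factor: h**3 - 8*h**2 + 9*h + 18 = (h - 6)*(h - 3)*(h + 1);  h**2 - 10*h + 24 = (h - 4)*(h - 6);  h**2 + h - 20 = (h - 4)*(h + 5);  h**2 - 4*h - 5 = (h + 1)*(h - 5)
Cancel the common factors (h + 1), (h - 4), (h - 6).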